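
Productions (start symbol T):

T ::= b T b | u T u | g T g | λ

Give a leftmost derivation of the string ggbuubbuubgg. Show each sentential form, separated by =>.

T=>gTg=>ggTgg=>ggbTbgg=>ggbuTubgg=>ggbuuTuubgg=>ggbuubTbuubgg=>ggbuubbuubgg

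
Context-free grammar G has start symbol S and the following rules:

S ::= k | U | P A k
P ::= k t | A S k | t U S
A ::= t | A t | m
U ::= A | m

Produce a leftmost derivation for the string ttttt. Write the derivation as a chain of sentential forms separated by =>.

S => U => A => At => Att => Attt => Atttt => ttttt

S => U   [S ::= U]
U => A   [U ::= A]
A => At   [A ::= A t]
At => Att   [A ::= A t]
Att => Attt   [A ::= A t]
Attt => Atttt   [A ::= A t]
Atttt => ttttt   [A ::= t]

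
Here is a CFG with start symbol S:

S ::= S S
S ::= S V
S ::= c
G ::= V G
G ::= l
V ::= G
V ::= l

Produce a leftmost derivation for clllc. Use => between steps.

S => SS => SVS => SVVS => cVVS => cGVS => clVS => clGS => clVGS => clGGS => cllGS => clllS => clllc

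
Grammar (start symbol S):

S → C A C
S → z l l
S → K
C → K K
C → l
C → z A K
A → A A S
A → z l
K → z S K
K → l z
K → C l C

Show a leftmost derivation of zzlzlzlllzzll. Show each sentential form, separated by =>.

S => CAC => zAKAC => zAASKAC => zzlASKAC => zzlzlSKAC => zzlzlzllKAC => zzlzlzlllzAC => zzlzlzlllzzlC => zzlzlzlllzzll

S => CAC   [S → C A C]
CAC => zAKAC   [C → z A K]
zAKAC => zAASKAC   [A → A A S]
zAASKAC => zzlASKAC   [A → z l]
zzlASKAC => zzlzlSKAC   [A → z l]
zzlzlSKAC => zzlzlzllKAC   [S → z l l]
zzlzlzllKAC => zzlzlzlllzAC   [K → l z]
zzlzlzlllzAC => zzlzlzlllzzlC   [A → z l]
zzlzlzlllzzlC => zzlzlzlllzzll   [C → l]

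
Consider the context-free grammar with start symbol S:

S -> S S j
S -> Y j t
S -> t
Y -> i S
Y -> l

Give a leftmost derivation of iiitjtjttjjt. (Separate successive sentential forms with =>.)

S=>Yjt=>iSjt=>iSSjjt=>iYjtSjjt=>iiSjtSjjt=>iiYjtjtSjjt=>iiiSjtjtSjjt=>iiitjtjtSjjt=>iiitjtjttjjt

S => Yjt   [S -> Y j t]
Yjt => iSjt   [Y -> i S]
iSjt => iSSjjt   [S -> S S j]
iSSjjt => iYjtSjjt   [S -> Y j t]
iYjtSjjt => iiSjtSjjt   [Y -> i S]
iiSjtSjjt => iiYjtjtSjjt   [S -> Y j t]
iiYjtjtSjjt => iiiSjtjtSjjt   [Y -> i S]
iiiSjtjtSjjt => iiitjtjtSjjt   [S -> t]
iiitjtjtSjjt => iiitjtjttjjt   [S -> t]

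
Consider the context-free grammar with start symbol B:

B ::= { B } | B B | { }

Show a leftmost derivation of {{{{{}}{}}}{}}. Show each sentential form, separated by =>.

B => {B}   [B ::= { B }]
{B} => {BB}   [B ::= B B]
{BB} => {{B}B}   [B ::= { B }]
{{B}B} => {{{B}}B}   [B ::= { B }]
{{{B}}B} => {{{BB}}B}   [B ::= B B]
{{{BB}}B} => {{{{B}B}}B}   [B ::= { B }]
{{{{B}B}}B} => {{{{{}}B}}B}   [B ::= { }]
{{{{{}}B}}B} => {{{{{}}{}}}B}   [B ::= { }]
{{{{{}}{}}}B} => {{{{{}}{}}}{}}   [B ::= { }]

B=>{B}=>{BB}=>{{B}B}=>{{{B}}B}=>{{{BB}}B}=>{{{{B}B}}B}=>{{{{{}}B}}B}=>{{{{{}}{}}}B}=>{{{{{}}{}}}{}}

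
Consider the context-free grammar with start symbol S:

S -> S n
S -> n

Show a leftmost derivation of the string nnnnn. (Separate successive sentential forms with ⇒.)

S ⇒ Sn   [S -> S n]
Sn ⇒ Snn   [S -> S n]
Snn ⇒ Snnn   [S -> S n]
Snnn ⇒ Snnnn   [S -> S n]
Snnnn ⇒ nnnnn   [S -> n]

S ⇒ Sn ⇒ Snn ⇒ Snnn ⇒ Snnnn ⇒ nnnnn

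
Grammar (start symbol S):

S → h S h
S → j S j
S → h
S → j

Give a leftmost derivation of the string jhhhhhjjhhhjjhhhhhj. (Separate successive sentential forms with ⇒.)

S ⇒ jSj   [S → j S j]
jSj ⇒ jhShj   [S → h S h]
jhShj ⇒ jhhShhj   [S → h S h]
jhhShhj ⇒ jhhhShhhj   [S → h S h]
jhhhShhhj ⇒ jhhhhShhhhj   [S → h S h]
jhhhhShhhhj ⇒ jhhhhhShhhhhj   [S → h S h]
jhhhhhShhhhhj ⇒ jhhhhhjSjhhhhhj   [S → j S j]
jhhhhhjSjhhhhhj ⇒ jhhhhhjjSjjhhhhhj   [S → j S j]
jhhhhhjjSjjhhhhhj ⇒ jhhhhhjjhShjjhhhhhj   [S → h S h]
jhhhhhjjhShjjhhhhhj ⇒ jhhhhhjjhhhjjhhhhhj   [S → h]

S⇒jSj⇒jhShj⇒jhhShhj⇒jhhhShhhj⇒jhhhhShhhhj⇒jhhhhhShhhhhj⇒jhhhhhjSjhhhhhj⇒jhhhhhjjSjjhhhhhj⇒jhhhhhjjhShjjhhhhhj⇒jhhhhhjjhhhjjhhhhhj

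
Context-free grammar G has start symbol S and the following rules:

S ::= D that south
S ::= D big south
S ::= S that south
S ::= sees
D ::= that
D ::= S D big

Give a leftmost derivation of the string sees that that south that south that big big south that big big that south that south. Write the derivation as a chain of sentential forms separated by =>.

S => S that south => D that south that south => S D big that south that south => sees D big that south that south => sees S D big big that south that south => sees D big south D big big that south that south => sees S D big big south D big big that south that south => sees S that south D big big south D big big that south that south => sees D that south that south D big big south D big big that south that south => sees that that south that south D big big south D big big that south that south => sees that that south that south that big big south D big big that south that south => sees that that south that south that big big south that big big that south that south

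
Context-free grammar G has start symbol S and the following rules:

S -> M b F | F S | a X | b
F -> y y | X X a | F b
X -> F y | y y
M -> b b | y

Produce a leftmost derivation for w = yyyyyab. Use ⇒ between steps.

S ⇒ FS ⇒ XXaS ⇒ FyXaS ⇒ yyyXaS ⇒ yyyyyaS ⇒ yyyyyab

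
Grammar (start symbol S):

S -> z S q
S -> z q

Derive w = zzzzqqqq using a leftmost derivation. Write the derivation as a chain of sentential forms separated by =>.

S=>zSq=>zzSqq=>zzzSqqq=>zzzzqqqq

S => zSq   [S -> z S q]
zSq => zzSqq   [S -> z S q]
zzSqq => zzzSqqq   [S -> z S q]
zzzSqqq => zzzzqqqq   [S -> z q]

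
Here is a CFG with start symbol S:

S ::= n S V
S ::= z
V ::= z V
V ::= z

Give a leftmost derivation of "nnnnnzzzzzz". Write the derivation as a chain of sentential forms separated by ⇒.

S ⇒ nSV   [S ::= n S V]
nSV ⇒ nnSVV   [S ::= n S V]
nnSVV ⇒ nnnSVVV   [S ::= n S V]
nnnSVVV ⇒ nnnnSVVVV   [S ::= n S V]
nnnnSVVVV ⇒ nnnnnSVVVVV   [S ::= n S V]
nnnnnSVVVVV ⇒ nnnnnzVVVVV   [S ::= z]
nnnnnzVVVVV ⇒ nnnnnzzVVVV   [V ::= z]
nnnnnzzVVVV ⇒ nnnnnzzzVVV   [V ::= z]
nnnnnzzzVVV ⇒ nnnnnzzzzVV   [V ::= z]
nnnnnzzzzVV ⇒ nnnnnzzzzzV   [V ::= z]
nnnnnzzzzzV ⇒ nnnnnzzzzzz   [V ::= z]

S ⇒ nSV ⇒ nnSVV ⇒ nnnSVVV ⇒ nnnnSVVVV ⇒ nnnnnSVVVVV ⇒ nnnnnzVVVVV ⇒ nnnnnzzVVVV ⇒ nnnnnzzzVVV ⇒ nnnnnzzzzVV ⇒ nnnnnzzzzzV ⇒ nnnnnzzzzzz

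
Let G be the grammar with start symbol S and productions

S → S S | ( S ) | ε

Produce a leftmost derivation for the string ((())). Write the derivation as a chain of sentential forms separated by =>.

S => SS => SSS => (S)SS => ((S))SS => ((SS))SS => (((S)S))SS => ((()S))SS => ((()))SS => ((()))S => ((()))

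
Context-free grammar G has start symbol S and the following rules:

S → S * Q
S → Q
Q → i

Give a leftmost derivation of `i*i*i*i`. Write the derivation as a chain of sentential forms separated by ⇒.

S ⇒ S*Q   [S → S * Q]
S*Q ⇒ S*Q*Q   [S → S * Q]
S*Q*Q ⇒ S*Q*Q*Q   [S → S * Q]
S*Q*Q*Q ⇒ Q*Q*Q*Q   [S → Q]
Q*Q*Q*Q ⇒ i*Q*Q*Q   [Q → i]
i*Q*Q*Q ⇒ i*i*Q*Q   [Q → i]
i*i*Q*Q ⇒ i*i*i*Q   [Q → i]
i*i*i*Q ⇒ i*i*i*i   [Q → i]

S⇒S*Q⇒S*Q*Q⇒S*Q*Q*Q⇒Q*Q*Q*Q⇒i*Q*Q*Q⇒i*i*Q*Q⇒i*i*i*Q⇒i*i*i*i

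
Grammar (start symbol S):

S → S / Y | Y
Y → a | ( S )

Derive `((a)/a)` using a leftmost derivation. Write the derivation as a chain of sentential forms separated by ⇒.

S ⇒ Y ⇒ (S) ⇒ (S/Y) ⇒ (Y/Y) ⇒ ((S)/Y) ⇒ ((Y)/Y) ⇒ ((a)/Y) ⇒ ((a)/a)

S ⇒ Y   [S → Y]
Y ⇒ (S)   [Y → ( S )]
(S) ⇒ (S/Y)   [S → S / Y]
(S/Y) ⇒ (Y/Y)   [S → Y]
(Y/Y) ⇒ ((S)/Y)   [Y → ( S )]
((S)/Y) ⇒ ((Y)/Y)   [S → Y]
((Y)/Y) ⇒ ((a)/Y)   [Y → a]
((a)/Y) ⇒ ((a)/a)   [Y → a]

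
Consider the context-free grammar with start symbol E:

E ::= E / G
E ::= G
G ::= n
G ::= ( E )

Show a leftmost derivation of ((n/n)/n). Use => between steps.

E => G => (E) => (E/G) => (G/G) => ((E)/G) => ((E/G)/G) => ((G/G)/G) => ((n/G)/G) => ((n/n)/G) => ((n/n)/n)

E => G   [E ::= G]
G => (E)   [G ::= ( E )]
(E) => (E/G)   [E ::= E / G]
(E/G) => (G/G)   [E ::= G]
(G/G) => ((E)/G)   [G ::= ( E )]
((E)/G) => ((E/G)/G)   [E ::= E / G]
((E/G)/G) => ((G/G)/G)   [E ::= G]
((G/G)/G) => ((n/G)/G)   [G ::= n]
((n/G)/G) => ((n/n)/G)   [G ::= n]
((n/n)/G) => ((n/n)/n)   [G ::= n]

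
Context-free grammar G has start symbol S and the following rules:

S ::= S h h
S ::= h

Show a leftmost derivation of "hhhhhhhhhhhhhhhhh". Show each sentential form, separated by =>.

S => Shh   [S ::= S h h]
Shh => Shhhh   [S ::= S h h]
Shhhh => Shhhhhh   [S ::= S h h]
Shhhhhh => Shhhhhhhh   [S ::= S h h]
Shhhhhhhh => Shhhhhhhhhh   [S ::= S h h]
Shhhhhhhhhh => Shhhhhhhhhhhh   [S ::= S h h]
Shhhhhhhhhhhh => Shhhhhhhhhhhhhh   [S ::= S h h]
Shhhhhhhhhhhhhh => Shhhhhhhhhhhhhhhh   [S ::= S h h]
Shhhhhhhhhhhhhhhh => hhhhhhhhhhhhhhhhh   [S ::= h]

S => Shh => Shhhh => Shhhhhh => Shhhhhhhh => Shhhhhhhhhh => Shhhhhhhhhhhh => Shhhhhhhhhhhhhh => Shhhhhhhhhhhhhhhh => hhhhhhhhhhhhhhhhh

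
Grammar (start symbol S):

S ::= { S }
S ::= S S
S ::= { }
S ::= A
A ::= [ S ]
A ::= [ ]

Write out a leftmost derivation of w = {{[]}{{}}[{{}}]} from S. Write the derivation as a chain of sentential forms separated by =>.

S=>{S}=>{SS}=>{{S}S}=>{{A}S}=>{{[]}S}=>{{[]}SS}=>{{[]}{S}S}=>{{[]}{{}}S}=>{{[]}{{}}A}=>{{[]}{{}}[S]}=>{{[]}{{}}[{S}]}=>{{[]}{{}}[{{}}]}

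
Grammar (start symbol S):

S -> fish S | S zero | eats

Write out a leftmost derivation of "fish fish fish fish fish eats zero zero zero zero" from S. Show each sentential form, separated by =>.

S => fish S   [S -> fish S]
fish S => fish S zero   [S -> S zero]
fish S zero => fish fish S zero   [S -> fish S]
fish fish S zero => fish fish fish S zero   [S -> fish S]
fish fish fish S zero => fish fish fish S zero zero   [S -> S zero]
fish fish fish S zero zero => fish fish fish fish S zero zero   [S -> fish S]
fish fish fish fish S zero zero => fish fish fish fish fish S zero zero   [S -> fish S]
fish fish fish fish fish S zero zero => fish fish fish fish fish S zero zero zero   [S -> S zero]
fish fish fish fish fish S zero zero zero => fish fish fish fish fish S zero zero zero zero   [S -> S zero]
fish fish fish fish fish S zero zero zero zero => fish fish fish fish fish eats zero zero zero zero   [S -> eats]

S => fish S => fish S zero => fish fish S zero => fish fish fish S zero => fish fish fish S zero zero => fish fish fish fish S zero zero => fish fish fish fish fish S zero zero => fish fish fish fish fish S zero zero zero => fish fish fish fish fish S zero zero zero zero => fish fish fish fish fish eats zero zero zero zero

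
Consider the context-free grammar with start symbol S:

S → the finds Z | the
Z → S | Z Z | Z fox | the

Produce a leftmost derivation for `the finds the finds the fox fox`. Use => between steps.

S => the finds Z => the finds Z fox => the finds S fox => the finds the finds Z fox => the finds the finds Z fox fox => the finds the finds the fox fox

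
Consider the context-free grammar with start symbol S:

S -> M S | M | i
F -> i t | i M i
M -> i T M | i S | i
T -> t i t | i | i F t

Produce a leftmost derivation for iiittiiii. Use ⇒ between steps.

S ⇒ MS ⇒ iTMS ⇒ iiFtMS ⇒ iiittMS ⇒ iiittiSS ⇒ iiittiiS ⇒ iiittiiMS ⇒ iiittiiiS ⇒ iiittiiii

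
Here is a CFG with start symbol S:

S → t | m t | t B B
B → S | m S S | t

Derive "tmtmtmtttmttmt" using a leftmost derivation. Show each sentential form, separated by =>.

S=>tBB=>tSB=>tmtB=>tmtmSS=>tmtmtBBS=>tmtmtmSSBS=>tmtmtmtBBSBS=>tmtmtmttBSBS=>tmtmtmtttSBS=>tmtmtmtttmtBS=>tmtmtmtttmttS=>tmtmtmtttmttmt

S => tBB   [S → t B B]
tBB => tSB   [B → S]
tSB => tmtB   [S → m t]
tmtB => tmtmSS   [B → m S S]
tmtmSS => tmtmtBBS   [S → t B B]
tmtmtBBS => tmtmtmSSBS   [B → m S S]
tmtmtmSSBS => tmtmtmtBBSBS   [S → t B B]
tmtmtmtBBSBS => tmtmtmttBSBS   [B → t]
tmtmtmttBSBS => tmtmtmtttSBS   [B → t]
tmtmtmtttSBS => tmtmtmtttmtBS   [S → m t]
tmtmtmtttmtBS => tmtmtmtttmttS   [B → t]
tmtmtmtttmttS => tmtmtmtttmttmt   [S → m t]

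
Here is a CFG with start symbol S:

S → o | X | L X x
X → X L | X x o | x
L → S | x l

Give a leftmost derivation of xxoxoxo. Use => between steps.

S => X   [S → X]
X => Xxo   [X → X x o]
Xxo => Xxoxo   [X → X x o]
Xxoxo => Xxoxoxo   [X → X x o]
Xxoxoxo => xxoxoxo   [X → x]

S => X => Xxo => Xxoxo => Xxoxoxo => xxoxoxo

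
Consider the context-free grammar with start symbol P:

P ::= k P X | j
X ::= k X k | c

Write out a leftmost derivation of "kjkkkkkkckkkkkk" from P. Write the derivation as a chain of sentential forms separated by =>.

P => kPX => kjX => kjkXk => kjkkXkk => kjkkkXkkk => kjkkkkXkkkk => kjkkkkkXkkkkk => kjkkkkkkXkkkkkk => kjkkkkkkckkkkkk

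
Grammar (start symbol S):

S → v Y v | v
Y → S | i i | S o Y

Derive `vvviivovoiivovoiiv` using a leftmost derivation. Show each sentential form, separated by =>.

S => vYv   [S → v Y v]
vYv => vSoYv   [Y → S o Y]
vSoYv => vvYvoYv   [S → v Y v]
vvYvoYv => vvSoYvoYv   [Y → S o Y]
vvSoYvoYv => vvvYvoYvoYv   [S → v Y v]
vvvYvoYvoYv => vvviivoYvoYv   [Y → i i]
vvviivoYvoYv => vvviivoSoYvoYv   [Y → S o Y]
vvviivoSoYvoYv => vvviivovoYvoYv   [S → v]
vvviivovoYvoYv => vvviivovoiivoYv   [Y → i i]
vvviivovoiivoYv => vvviivovoiivoSoYv   [Y → S o Y]
vvviivovoiivoSoYv => vvviivovoiivovoYv   [S → v]
vvviivovoiivovoYv => vvviivovoiivovoiiv   [Y → i i]

S => vYv => vSoYv => vvYvoYv => vvSoYvoYv => vvvYvoYvoYv => vvviivoYvoYv => vvviivoSoYvoYv => vvviivovoYvoYv => vvviivovoiivoYv => vvviivovoiivoSoYv => vvviivovoiivovoYv => vvviivovoiivovoiiv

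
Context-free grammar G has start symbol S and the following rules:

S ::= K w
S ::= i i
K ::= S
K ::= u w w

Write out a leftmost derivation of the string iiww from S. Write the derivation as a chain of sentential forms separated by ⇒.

S ⇒ Kw   [S ::= K w]
Kw ⇒ Sw   [K ::= S]
Sw ⇒ Kww   [S ::= K w]
Kww ⇒ Sww   [K ::= S]
Sww ⇒ iiww   [S ::= i i]

S ⇒ Kw ⇒ Sw ⇒ Kww ⇒ Sww ⇒ iiww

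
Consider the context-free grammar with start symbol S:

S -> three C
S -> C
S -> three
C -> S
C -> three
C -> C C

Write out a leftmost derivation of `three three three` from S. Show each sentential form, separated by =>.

S => three C => three C C => three three C => three three S => three three three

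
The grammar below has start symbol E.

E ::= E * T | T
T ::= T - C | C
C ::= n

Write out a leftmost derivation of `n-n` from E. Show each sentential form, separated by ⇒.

E ⇒ T   [E ::= T]
T ⇒ T-C   [T ::= T - C]
T-C ⇒ C-C   [T ::= C]
C-C ⇒ n-C   [C ::= n]
n-C ⇒ n-n   [C ::= n]

E ⇒ T ⇒ T-C ⇒ C-C ⇒ n-C ⇒ n-n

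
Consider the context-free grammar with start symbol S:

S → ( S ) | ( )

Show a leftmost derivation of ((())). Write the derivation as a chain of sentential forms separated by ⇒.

S ⇒ (S)   [S → ( S )]
(S) ⇒ ((S))   [S → ( S )]
((S)) ⇒ ((()))   [S → ( )]

S⇒(S)⇒((S))⇒((()))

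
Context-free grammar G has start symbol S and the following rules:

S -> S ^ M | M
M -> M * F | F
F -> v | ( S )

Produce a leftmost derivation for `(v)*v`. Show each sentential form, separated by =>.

S => M => M*F => F*F => (S)*F => (M)*F => (F)*F => (v)*F => (v)*v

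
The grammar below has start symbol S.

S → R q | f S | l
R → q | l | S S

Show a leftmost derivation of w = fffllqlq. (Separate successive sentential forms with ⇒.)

S ⇒ Rq ⇒ SSq ⇒ RqSq ⇒ SSqSq ⇒ fSSqSq ⇒ ffSSqSq ⇒ fffSSqSq ⇒ ffflSqSq ⇒ fffllqSq ⇒ fffllqlq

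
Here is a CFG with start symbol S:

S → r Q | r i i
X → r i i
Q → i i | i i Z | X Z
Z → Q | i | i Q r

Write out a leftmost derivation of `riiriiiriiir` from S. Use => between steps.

S => rQ   [S → r Q]
rQ => riiZ   [Q → i i Z]
riiZ => riiQ   [Z → Q]
riiQ => riiXZ   [Q → X Z]
riiXZ => riiriiZ   [X → r i i]
riiriiZ => riiriiiQr   [Z → i Q r]
riiriiiQr => riiriiiXZr   [Q → X Z]
riiriiiXZr => riiriiiriiZr   [X → r i i]
riiriiiriiZr => riiriiiriiir   [Z → i]

S => rQ => riiZ => riiQ => riiXZ => riiriiZ => riiriiiQr => riiriiiXZr => riiriiiriiZr => riiriiiriiir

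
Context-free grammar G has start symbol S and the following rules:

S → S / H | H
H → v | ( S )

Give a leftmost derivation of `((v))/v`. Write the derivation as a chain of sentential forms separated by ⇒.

S ⇒ S/H ⇒ H/H ⇒ (S)/H ⇒ (H)/H ⇒ ((S))/H ⇒ ((H))/H ⇒ ((v))/H ⇒ ((v))/v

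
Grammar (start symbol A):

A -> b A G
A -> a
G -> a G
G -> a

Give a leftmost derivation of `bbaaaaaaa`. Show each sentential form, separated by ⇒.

A⇒bAG⇒bbAGG⇒bbaGG⇒bbaaGG⇒bbaaaGG⇒bbaaaaG⇒bbaaaaaG⇒bbaaaaaaG⇒bbaaaaaaa

A ⇒ bAG   [A -> b A G]
bAG ⇒ bbAGG   [A -> b A G]
bbAGG ⇒ bbaGG   [A -> a]
bbaGG ⇒ bbaaGG   [G -> a G]
bbaaGG ⇒ bbaaaGG   [G -> a G]
bbaaaGG ⇒ bbaaaaG   [G -> a]
bbaaaaG ⇒ bbaaaaaG   [G -> a G]
bbaaaaaG ⇒ bbaaaaaaG   [G -> a G]
bbaaaaaaG ⇒ bbaaaaaaa   [G -> a]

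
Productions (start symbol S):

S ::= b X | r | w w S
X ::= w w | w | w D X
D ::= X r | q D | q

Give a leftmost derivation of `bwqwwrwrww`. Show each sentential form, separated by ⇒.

S ⇒ bX ⇒ bwDX ⇒ bwqDX ⇒ bwqXrX ⇒ bwqwDXrX ⇒ bwqwXrXrX ⇒ bwqwwrXrX ⇒ bwqwwrwrX ⇒ bwqwwrwrww

S ⇒ bX   [S ::= b X]
bX ⇒ bwDX   [X ::= w D X]
bwDX ⇒ bwqDX   [D ::= q D]
bwqDX ⇒ bwqXrX   [D ::= X r]
bwqXrX ⇒ bwqwDXrX   [X ::= w D X]
bwqwDXrX ⇒ bwqwXrXrX   [D ::= X r]
bwqwXrXrX ⇒ bwqwwrXrX   [X ::= w]
bwqwwrXrX ⇒ bwqwwrwrX   [X ::= w]
bwqwwrwrX ⇒ bwqwwrwrww   [X ::= w w]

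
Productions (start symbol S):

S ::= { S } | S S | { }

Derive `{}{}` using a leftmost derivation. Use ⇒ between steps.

S⇒SS⇒{}S⇒{}{}

S ⇒ SS   [S ::= S S]
SS ⇒ {}S   [S ::= { }]
{}S ⇒ {}{}   [S ::= { }]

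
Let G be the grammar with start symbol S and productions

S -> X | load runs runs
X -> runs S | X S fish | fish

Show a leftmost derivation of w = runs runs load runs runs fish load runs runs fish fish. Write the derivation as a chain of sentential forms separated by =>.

S => X   [S -> X]
X => X S fish   [X -> X S fish]
X S fish => runs S S fish   [X -> runs S]
runs S S fish => runs X S fish   [S -> X]
runs X S fish => runs runs S S fish   [X -> runs S]
runs runs S S fish => runs runs load runs runs S fish   [S -> load runs runs]
runs runs load runs runs S fish => runs runs load runs runs X fish   [S -> X]
runs runs load runs runs X fish => runs runs load runs runs X S fish fish   [X -> X S fish]
runs runs load runs runs X S fish fish => runs runs load runs runs fish S fish fish   [X -> fish]
runs runs load runs runs fish S fish fish => runs runs load runs runs fish load runs runs fish fish   [S -> load runs runs]

S => X => X S fish => runs S S fish => runs X S fish => runs runs S S fish => runs runs load runs runs S fish => runs runs load runs runs X fish => runs runs load runs runs X S fish fish => runs runs load runs runs fish S fish fish => runs runs load runs runs fish load runs runs fish fish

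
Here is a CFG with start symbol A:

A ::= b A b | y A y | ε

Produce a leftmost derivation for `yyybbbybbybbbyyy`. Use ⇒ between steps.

A⇒yAy⇒yyAyy⇒yyyAyyy⇒yyybAbyyy⇒yyybbAbbyyy⇒yyybbbAbbbyyy⇒yyybbbyAybbbyyy⇒yyybbbybAbybbbyyy⇒yyybbbybbybbbyyy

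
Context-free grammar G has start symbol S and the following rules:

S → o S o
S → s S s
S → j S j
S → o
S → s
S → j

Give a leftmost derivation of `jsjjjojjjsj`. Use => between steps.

S => jSj => jsSsj => jsjSjsj => jsjjSjjsj => jsjjjSjjjsj => jsjjjojjjsj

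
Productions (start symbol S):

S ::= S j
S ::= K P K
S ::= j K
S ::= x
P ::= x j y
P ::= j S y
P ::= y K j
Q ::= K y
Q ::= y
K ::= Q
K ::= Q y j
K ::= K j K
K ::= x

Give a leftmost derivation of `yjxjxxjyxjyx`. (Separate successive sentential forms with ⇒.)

S ⇒ KPK ⇒ QPK ⇒ yPK ⇒ yjSyK ⇒ yjSjyK ⇒ yjKPKjyK ⇒ yjKjKPKjyK ⇒ yjxjKPKjyK ⇒ yjxjxPKjyK ⇒ yjxjxxjyKjyK ⇒ yjxjxxjyxjyK ⇒ yjxjxxjyxjyx

S ⇒ KPK   [S ::= K P K]
KPK ⇒ QPK   [K ::= Q]
QPK ⇒ yPK   [Q ::= y]
yPK ⇒ yjSyK   [P ::= j S y]
yjSyK ⇒ yjSjyK   [S ::= S j]
yjSjyK ⇒ yjKPKjyK   [S ::= K P K]
yjKPKjyK ⇒ yjKjKPKjyK   [K ::= K j K]
yjKjKPKjyK ⇒ yjxjKPKjyK   [K ::= x]
yjxjKPKjyK ⇒ yjxjxPKjyK   [K ::= x]
yjxjxPKjyK ⇒ yjxjxxjyKjyK   [P ::= x j y]
yjxjxxjyKjyK ⇒ yjxjxxjyxjyK   [K ::= x]
yjxjxxjyxjyK ⇒ yjxjxxjyxjyx   [K ::= x]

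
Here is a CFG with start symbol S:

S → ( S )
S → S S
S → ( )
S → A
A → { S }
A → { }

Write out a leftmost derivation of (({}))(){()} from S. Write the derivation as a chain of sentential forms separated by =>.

S => SS => SSS => (S)SS => ((S))SS => ((A))SS => (({}))SS => (({}))()S => (({}))()A => (({}))(){S} => (({}))(){()}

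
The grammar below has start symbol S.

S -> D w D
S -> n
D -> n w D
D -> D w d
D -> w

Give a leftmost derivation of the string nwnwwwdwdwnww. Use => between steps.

S => DwD => DwdwD => DwdwdwD => nwDwdwdwD => nwnwDwdwdwD => nwnwwwdwdwD => nwnwwwdwdwnwD => nwnwwwdwdwnww

S => DwD   [S -> D w D]
DwD => DwdwD   [D -> D w d]
DwdwD => DwdwdwD   [D -> D w d]
DwdwdwD => nwDwdwdwD   [D -> n w D]
nwDwdwdwD => nwnwDwdwdwD   [D -> n w D]
nwnwDwdwdwD => nwnwwwdwdwD   [D -> w]
nwnwwwdwdwD => nwnwwwdwdwnwD   [D -> n w D]
nwnwwwdwdwnwD => nwnwwwdwdwnww   [D -> w]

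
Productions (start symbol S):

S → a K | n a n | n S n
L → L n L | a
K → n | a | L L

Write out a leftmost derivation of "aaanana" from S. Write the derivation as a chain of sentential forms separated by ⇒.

S ⇒ aK ⇒ aLL ⇒ aaL ⇒ aaLnL ⇒ aaanL ⇒ aaanLnL ⇒ aaananL ⇒ aaanana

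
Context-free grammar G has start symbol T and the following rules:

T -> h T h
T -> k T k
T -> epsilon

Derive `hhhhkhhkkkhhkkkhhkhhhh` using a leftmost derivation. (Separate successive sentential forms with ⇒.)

T ⇒ hTh   [T -> h T h]
hTh ⇒ hhThh   [T -> h T h]
hhThh ⇒ hhhThhh   [T -> h T h]
hhhThhh ⇒ hhhhThhhh   [T -> h T h]
hhhhThhhh ⇒ hhhhkTkhhhh   [T -> k T k]
hhhhkTkhhhh ⇒ hhhhkhThkhhhh   [T -> h T h]
hhhhkhThkhhhh ⇒ hhhhkhhThhkhhhh   [T -> h T h]
hhhhkhhThhkhhhh ⇒ hhhhkhhkTkhhkhhhh   [T -> k T k]
hhhhkhhkTkhhkhhhh ⇒ hhhhkhhkkTkkhhkhhhh   [T -> k T k]
hhhhkhhkkTkkhhkhhhh ⇒ hhhhkhhkkkTkkkhhkhhhh   [T -> k T k]
hhhhkhhkkkTkkkhhkhhhh ⇒ hhhhkhhkkkhThkkkhhkhhhh   [T -> h T h]
hhhhkhhkkkhThkkkhhkhhhh ⇒ hhhhkhhkkkhhkkkhhkhhhh   [T -> epsilon]

T ⇒ hTh ⇒ hhThh ⇒ hhhThhh ⇒ hhhhThhhh ⇒ hhhhkTkhhhh ⇒ hhhhkhThkhhhh ⇒ hhhhkhhThhkhhhh ⇒ hhhhkhhkTkhhkhhhh ⇒ hhhhkhhkkTkkhhkhhhh ⇒ hhhhkhhkkkTkkkhhkhhhh ⇒ hhhhkhhkkkhThkkkhhkhhhh ⇒ hhhhkhhkkkhhkkkhhkhhhh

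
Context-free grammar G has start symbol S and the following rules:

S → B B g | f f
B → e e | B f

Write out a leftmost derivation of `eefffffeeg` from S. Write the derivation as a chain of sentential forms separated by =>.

S=>BBg=>BfBg=>BffBg=>BfffBg=>BffffBg=>BfffffBg=>eefffffBg=>eefffffeeg

S => BBg   [S → B B g]
BBg => BfBg   [B → B f]
BfBg => BffBg   [B → B f]
BffBg => BfffBg   [B → B f]
BfffBg => BffffBg   [B → B f]
BffffBg => BfffffBg   [B → B f]
BfffffBg => eefffffBg   [B → e e]
eefffffBg => eefffffeeg   [B → e e]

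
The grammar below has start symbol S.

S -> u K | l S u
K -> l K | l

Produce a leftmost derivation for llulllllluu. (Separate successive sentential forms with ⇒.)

S⇒lSu⇒llSuu⇒lluKuu⇒llulKuu⇒llullKuu⇒llulllKuu⇒llullllKuu⇒llulllllKuu⇒llulllllluu

S ⇒ lSu   [S -> l S u]
lSu ⇒ llSuu   [S -> l S u]
llSuu ⇒ lluKuu   [S -> u K]
lluKuu ⇒ llulKuu   [K -> l K]
llulKuu ⇒ llullKuu   [K -> l K]
llullKuu ⇒ llulllKuu   [K -> l K]
llulllKuu ⇒ llullllKuu   [K -> l K]
llullllKuu ⇒ llulllllKuu   [K -> l K]
llulllllKuu ⇒ llulllllluu   [K -> l]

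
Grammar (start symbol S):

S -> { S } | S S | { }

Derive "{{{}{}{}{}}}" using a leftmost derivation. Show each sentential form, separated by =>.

S => {S}   [S -> { S }]
{S} => {{S}}   [S -> { S }]
{{S}} => {{SS}}   [S -> S S]
{{SS}} => {{SSS}}   [S -> S S]
{{SSS}} => {{{}SS}}   [S -> { }]
{{{}SS}} => {{{}{}S}}   [S -> { }]
{{{}{}S}} => {{{}{}SS}}   [S -> S S]
{{{}{}SS}} => {{{}{}{}S}}   [S -> { }]
{{{}{}{}S}} => {{{}{}{}{}}}   [S -> { }]

S => {S} => {{S}} => {{SS}} => {{SSS}} => {{{}SS}} => {{{}{}S}} => {{{}{}SS}} => {{{}{}{}S}} => {{{}{}{}{}}}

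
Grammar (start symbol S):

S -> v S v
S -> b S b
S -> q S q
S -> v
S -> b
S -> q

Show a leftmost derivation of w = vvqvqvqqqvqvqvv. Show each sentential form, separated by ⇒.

S ⇒ vSv ⇒ vvSvv ⇒ vvqSqvv ⇒ vvqvSvqvv ⇒ vvqvqSqvqvv ⇒ vvqvqvSvqvqvv ⇒ vvqvqvqSqvqvqvv ⇒ vvqvqvqqqvqvqvv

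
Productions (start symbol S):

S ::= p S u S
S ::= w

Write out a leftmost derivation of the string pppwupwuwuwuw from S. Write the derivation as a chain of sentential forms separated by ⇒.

S ⇒ pSuS ⇒ ppSuSuS ⇒ pppSuSuSuS ⇒ pppwuSuSuS ⇒ pppwupSuSuSuS ⇒ pppwupwuSuSuS ⇒ pppwupwuwuSuS ⇒ pppwupwuwuwuS ⇒ pppwupwuwuwuw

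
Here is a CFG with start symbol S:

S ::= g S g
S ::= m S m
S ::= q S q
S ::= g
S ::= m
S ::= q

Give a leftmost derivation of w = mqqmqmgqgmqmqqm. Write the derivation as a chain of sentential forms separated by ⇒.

S ⇒ mSm ⇒ mqSqm ⇒ mqqSqqm ⇒ mqqmSmqqm ⇒ mqqmqSqmqqm ⇒ mqqmqmSmqmqqm ⇒ mqqmqmgSgmqmqqm ⇒ mqqmqmgqgmqmqqm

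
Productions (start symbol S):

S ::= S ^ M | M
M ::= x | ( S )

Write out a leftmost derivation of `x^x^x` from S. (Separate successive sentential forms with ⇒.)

S⇒S^M⇒S^M^M⇒M^M^M⇒x^M^M⇒x^x^M⇒x^x^x

S ⇒ S^M   [S ::= S ^ M]
S^M ⇒ S^M^M   [S ::= S ^ M]
S^M^M ⇒ M^M^M   [S ::= M]
M^M^M ⇒ x^M^M   [M ::= x]
x^M^M ⇒ x^x^M   [M ::= x]
x^x^M ⇒ x^x^x   [M ::= x]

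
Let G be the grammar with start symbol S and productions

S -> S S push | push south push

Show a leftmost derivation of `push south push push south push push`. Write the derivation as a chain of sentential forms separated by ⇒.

S ⇒ S S push ⇒ push south push S push ⇒ push south push push south push push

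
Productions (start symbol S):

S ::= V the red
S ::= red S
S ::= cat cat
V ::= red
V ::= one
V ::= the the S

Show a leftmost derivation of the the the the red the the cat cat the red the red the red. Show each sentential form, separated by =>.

S => V the red => the the S the red => the the V the red the red => the the the the S the red the red => the the the the red S the red the red => the the the the red V the red the red the red => the the the the red the the S the red the red the red => the the the the red the the cat cat the red the red the red

S => V the red   [S ::= V the red]
V the red => the the S the red   [V ::= the the S]
the the S the red => the the V the red the red   [S ::= V the red]
the the V the red the red => the the the the S the red the red   [V ::= the the S]
the the the the S the red the red => the the the the red S the red the red   [S ::= red S]
the the the the red S the red the red => the the the the red V the red the red the red   [S ::= V the red]
the the the the red V the red the red the red => the the the the red the the S the red the red the red   [V ::= the the S]
the the the the red the the S the red the red the red => the the the the red the the cat cat the red the red the red   [S ::= cat cat]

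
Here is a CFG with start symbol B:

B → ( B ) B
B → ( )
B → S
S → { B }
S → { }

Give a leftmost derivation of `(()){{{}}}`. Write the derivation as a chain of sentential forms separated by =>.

B => (B)B   [B → ( B ) B]
(B)B => (())B   [B → ( )]
(())B => (())S   [B → S]
(())S => (()){B}   [S → { B }]
(()){B} => (()){S}   [B → S]
(()){S} => (()){{B}}   [S → { B }]
(()){{B}} => (()){{S}}   [B → S]
(()){{S}} => (()){{{}}}   [S → { }]

B => (B)B => (())B => (())S => (()){B} => (()){S} => (()){{B}} => (()){{S}} => (()){{{}}}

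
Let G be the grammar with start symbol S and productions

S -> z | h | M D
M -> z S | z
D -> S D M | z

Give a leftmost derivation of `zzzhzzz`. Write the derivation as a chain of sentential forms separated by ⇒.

S ⇒ MD ⇒ zSD ⇒ zMDD ⇒ zzSDD ⇒ zzMDDD ⇒ zzzSDDD ⇒ zzzhDDD ⇒ zzzhzDD ⇒ zzzhzzD ⇒ zzzhzzz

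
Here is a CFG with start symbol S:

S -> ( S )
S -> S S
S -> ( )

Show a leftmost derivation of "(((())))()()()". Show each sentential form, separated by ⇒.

S ⇒ SS   [S -> S S]
SS ⇒ SSS   [S -> S S]
SSS ⇒ SSSS   [S -> S S]
SSSS ⇒ (S)SSS   [S -> ( S )]
(S)SSS ⇒ ((S))SSS   [S -> ( S )]
((S))SSS ⇒ (((S)))SSS   [S -> ( S )]
(((S)))SSS ⇒ (((())))SSS   [S -> ( )]
(((())))SSS ⇒ (((())))()SS   [S -> ( )]
(((())))()SS ⇒ (((())))()()S   [S -> ( )]
(((())))()()S ⇒ (((())))()()()   [S -> ( )]

S ⇒ SS ⇒ SSS ⇒ SSSS ⇒ (S)SSS ⇒ ((S))SSS ⇒ (((S)))SSS ⇒ (((())))SSS ⇒ (((())))()SS ⇒ (((())))()()S ⇒ (((())))()()()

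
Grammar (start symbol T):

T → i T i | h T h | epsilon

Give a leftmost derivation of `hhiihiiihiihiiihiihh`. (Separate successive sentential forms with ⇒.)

T ⇒ hTh   [T → h T h]
hTh ⇒ hhThh   [T → h T h]
hhThh ⇒ hhiTihh   [T → i T i]
hhiTihh ⇒ hhiiTiihh   [T → i T i]
hhiiTiihh ⇒ hhiihThiihh   [T → h T h]
hhiihThiihh ⇒ hhiihiTihiihh   [T → i T i]
hhiihiTihiihh ⇒ hhiihiiTiihiihh   [T → i T i]
hhiihiiTiihiihh ⇒ hhiihiiiTiiihiihh   [T → i T i]
hhiihiiiTiiihiihh ⇒ hhiihiiihThiiihiihh   [T → h T h]
hhiihiiihThiiihiihh ⇒ hhiihiiihiTihiiihiihh   [T → i T i]
hhiihiiihiTihiiihiihh ⇒ hhiihiiihiihiiihiihh   [T → epsilon]

T ⇒ hTh ⇒ hhThh ⇒ hhiTihh ⇒ hhiiTiihh ⇒ hhiihThiihh ⇒ hhiihiTihiihh ⇒ hhiihiiTiihiihh ⇒ hhiihiiiTiiihiihh ⇒ hhiihiiihThiiihiihh ⇒ hhiihiiihiTihiiihiihh ⇒ hhiihiiihiihiiihiihh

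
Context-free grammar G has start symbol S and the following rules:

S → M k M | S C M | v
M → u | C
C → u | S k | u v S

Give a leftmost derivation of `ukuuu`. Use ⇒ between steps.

S ⇒ SCM ⇒ MkMCM ⇒ ukMCM ⇒ ukuCM ⇒ ukuuM ⇒ ukuuu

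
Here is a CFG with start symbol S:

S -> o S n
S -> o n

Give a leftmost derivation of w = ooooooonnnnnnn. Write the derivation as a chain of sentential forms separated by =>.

S => oSn => ooSnn => oooSnnn => ooooSnnnn => oooooSnnnnn => ooooooSnnnnnn => ooooooonnnnnnn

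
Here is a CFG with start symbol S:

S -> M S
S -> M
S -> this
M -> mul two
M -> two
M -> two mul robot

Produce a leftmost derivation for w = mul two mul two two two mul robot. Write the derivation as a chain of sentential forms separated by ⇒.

S ⇒ M S ⇒ mul two S ⇒ mul two M S ⇒ mul two mul two S ⇒ mul two mul two M S ⇒ mul two mul two two S ⇒ mul two mul two two M ⇒ mul two mul two two two mul robot

S ⇒ M S   [S -> M S]
M S ⇒ mul two S   [M -> mul two]
mul two S ⇒ mul two M S   [S -> M S]
mul two M S ⇒ mul two mul two S   [M -> mul two]
mul two mul two S ⇒ mul two mul two M S   [S -> M S]
mul two mul two M S ⇒ mul two mul two two S   [M -> two]
mul two mul two two S ⇒ mul two mul two two M   [S -> M]
mul two mul two two M ⇒ mul two mul two two two mul robot   [M -> two mul robot]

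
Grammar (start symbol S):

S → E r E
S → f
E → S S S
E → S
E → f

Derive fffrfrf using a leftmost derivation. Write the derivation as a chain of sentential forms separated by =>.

S=>ErE=>SSSrE=>fSSrE=>ffSrE=>ffErErE=>ffSrErE=>fffrErE=>fffrfrE=>fffrfrf

S => ErE   [S → E r E]
ErE => SSSrE   [E → S S S]
SSSrE => fSSrE   [S → f]
fSSrE => ffSrE   [S → f]
ffSrE => ffErErE   [S → E r E]
ffErErE => ffSrErE   [E → S]
ffSrErE => fffrErE   [S → f]
fffrErE => fffrfrE   [E → f]
fffrfrE => fffrfrf   [E → f]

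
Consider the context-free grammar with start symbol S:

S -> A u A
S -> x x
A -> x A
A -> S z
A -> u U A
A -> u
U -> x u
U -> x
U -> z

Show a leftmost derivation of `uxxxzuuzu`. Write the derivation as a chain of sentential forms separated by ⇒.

S ⇒ AuA   [S -> A u A]
AuA ⇒ uUAuA   [A -> u U A]
uUAuA ⇒ uxAuA   [U -> x]
uxAuA ⇒ uxSzuA   [A -> S z]
uxSzuA ⇒ uxxxzuA   [S -> x x]
uxxxzuA ⇒ uxxxzuuUA   [A -> u U A]
uxxxzuuUA ⇒ uxxxzuuzA   [U -> z]
uxxxzuuzA ⇒ uxxxzuuzu   [A -> u]

S ⇒ AuA ⇒ uUAuA ⇒ uxAuA ⇒ uxSzuA ⇒ uxxxzuA ⇒ uxxxzuuUA ⇒ uxxxzuuzA ⇒ uxxxzuuzu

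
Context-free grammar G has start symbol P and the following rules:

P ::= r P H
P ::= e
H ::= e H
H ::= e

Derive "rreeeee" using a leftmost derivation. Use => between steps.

P => rPH   [P ::= r P H]
rPH => rrPHH   [P ::= r P H]
rrPHH => rreHH   [P ::= e]
rreHH => rreeHH   [H ::= e H]
rreeHH => rreeeHH   [H ::= e H]
rreeeHH => rreeeeH   [H ::= e]
rreeeeH => rreeeee   [H ::= e]

P=>rPH=>rrPHH=>rreHH=>rreeHH=>rreeeHH=>rreeeeH=>rreeeee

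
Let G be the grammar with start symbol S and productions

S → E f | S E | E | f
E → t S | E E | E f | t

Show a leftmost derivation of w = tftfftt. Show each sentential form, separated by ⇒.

S ⇒ SE ⇒ SEE ⇒ EfEE ⇒ EffEE ⇒ EEffEE ⇒ EfEffEE ⇒ tfEffEE ⇒ tftffEE ⇒ tftfftE ⇒ tftfftt

S ⇒ SE   [S → S E]
SE ⇒ SEE   [S → S E]
SEE ⇒ EfEE   [S → E f]
EfEE ⇒ EffEE   [E → E f]
EffEE ⇒ EEffEE   [E → E E]
EEffEE ⇒ EfEffEE   [E → E f]
EfEffEE ⇒ tfEffEE   [E → t]
tfEffEE ⇒ tftffEE   [E → t]
tftffEE ⇒ tftfftE   [E → t]
tftfftE ⇒ tftfftt   [E → t]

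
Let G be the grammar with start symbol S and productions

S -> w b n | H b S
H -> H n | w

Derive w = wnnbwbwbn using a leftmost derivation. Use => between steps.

S => HbS => HnbS => HnnbS => wnnbS => wnnbHbS => wnnbwbS => wnnbwbwbn

S => HbS   [S -> H b S]
HbS => HnbS   [H -> H n]
HnbS => HnnbS   [H -> H n]
HnnbS => wnnbS   [H -> w]
wnnbS => wnnbHbS   [S -> H b S]
wnnbHbS => wnnbwbS   [H -> w]
wnnbwbS => wnnbwbwbn   [S -> w b n]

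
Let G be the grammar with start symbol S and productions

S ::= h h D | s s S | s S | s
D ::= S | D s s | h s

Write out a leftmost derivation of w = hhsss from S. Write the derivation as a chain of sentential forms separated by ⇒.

S ⇒ hhD   [S ::= h h D]
hhD ⇒ hhDss   [D ::= D s s]
hhDss ⇒ hhSss   [D ::= S]
hhSss ⇒ hhsss   [S ::= s]

S⇒hhD⇒hhDss⇒hhSss⇒hhsss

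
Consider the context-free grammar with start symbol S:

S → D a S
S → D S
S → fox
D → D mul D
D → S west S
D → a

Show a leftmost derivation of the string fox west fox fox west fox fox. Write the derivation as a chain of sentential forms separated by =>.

S => D S => S west S S => D S west S S => S west S S west S S => fox west S S west S S => fox west fox S west S S => fox west fox fox west S S => fox west fox fox west fox S => fox west fox fox west fox fox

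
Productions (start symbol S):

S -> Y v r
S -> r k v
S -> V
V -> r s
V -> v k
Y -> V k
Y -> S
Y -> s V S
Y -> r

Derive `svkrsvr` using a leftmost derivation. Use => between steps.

S=>Yvr=>sVSvr=>svkSvr=>svkVvr=>svkrsvr

S => Yvr   [S -> Y v r]
Yvr => sVSvr   [Y -> s V S]
sVSvr => svkSvr   [V -> v k]
svkSvr => svkVvr   [S -> V]
svkVvr => svkrsvr   [V -> r s]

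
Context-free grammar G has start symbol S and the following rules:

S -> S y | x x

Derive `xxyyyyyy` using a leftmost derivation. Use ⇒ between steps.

S ⇒ Sy ⇒ Syy ⇒ Syyy ⇒ Syyyy ⇒ Syyyyy ⇒ Syyyyyy ⇒ xxyyyyyy

S ⇒ Sy   [S -> S y]
Sy ⇒ Syy   [S -> S y]
Syy ⇒ Syyy   [S -> S y]
Syyy ⇒ Syyyy   [S -> S y]
Syyyy ⇒ Syyyyy   [S -> S y]
Syyyyy ⇒ Syyyyyy   [S -> S y]
Syyyyyy ⇒ xxyyyyyy   [S -> x x]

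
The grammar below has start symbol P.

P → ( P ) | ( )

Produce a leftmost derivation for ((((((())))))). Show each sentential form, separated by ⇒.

P ⇒ (P) ⇒ ((P)) ⇒ (((P))) ⇒ ((((P)))) ⇒ (((((P))))) ⇒ ((((((P)))))) ⇒ ((((((()))))))

P ⇒ (P)   [P → ( P )]
(P) ⇒ ((P))   [P → ( P )]
((P)) ⇒ (((P)))   [P → ( P )]
(((P))) ⇒ ((((P))))   [P → ( P )]
((((P)))) ⇒ (((((P)))))   [P → ( P )]
(((((P))))) ⇒ ((((((P))))))   [P → ( P )]
((((((P)))))) ⇒ ((((((()))))))   [P → ( )]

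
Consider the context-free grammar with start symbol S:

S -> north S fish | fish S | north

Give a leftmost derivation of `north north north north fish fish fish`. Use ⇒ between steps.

S ⇒ north S fish ⇒ north north S fish fish ⇒ north north north S fish fish fish ⇒ north north north north fish fish fish

S ⇒ north S fish   [S -> north S fish]
north S fish ⇒ north north S fish fish   [S -> north S fish]
north north S fish fish ⇒ north north north S fish fish fish   [S -> north S fish]
north north north S fish fish fish ⇒ north north north north fish fish fish   [S -> north]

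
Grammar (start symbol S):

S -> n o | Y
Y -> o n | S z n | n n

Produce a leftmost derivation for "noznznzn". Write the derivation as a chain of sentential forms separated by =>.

S => Y => Szn => Yzn => Sznzn => Yznzn => Sznznzn => noznznzn

S => Y   [S -> Y]
Y => Szn   [Y -> S z n]
Szn => Yzn   [S -> Y]
Yzn => Sznzn   [Y -> S z n]
Sznzn => Yznzn   [S -> Y]
Yznzn => Sznznzn   [Y -> S z n]
Sznznzn => noznznzn   [S -> n o]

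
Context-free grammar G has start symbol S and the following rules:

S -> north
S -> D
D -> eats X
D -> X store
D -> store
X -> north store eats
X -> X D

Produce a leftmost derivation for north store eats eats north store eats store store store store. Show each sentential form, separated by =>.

S => D => X store => X D store => X D D store => X D D D store => X D D D D store => north store eats D D D D store => north store eats eats X D D D store => north store eats eats north store eats D D D store => north store eats eats north store eats store D D store => north store eats eats north store eats store store D store => north store eats eats north store eats store store store store

S => D   [S -> D]
D => X store   [D -> X store]
X store => X D store   [X -> X D]
X D store => X D D store   [X -> X D]
X D D store => X D D D store   [X -> X D]
X D D D store => X D D D D store   [X -> X D]
X D D D D store => north store eats D D D D store   [X -> north store eats]
north store eats D D D D store => north store eats eats X D D D store   [D -> eats X]
north store eats eats X D D D store => north store eats eats north store eats D D D store   [X -> north store eats]
north store eats eats north store eats D D D store => north store eats eats north store eats store D D store   [D -> store]
north store eats eats north store eats store D D store => north store eats eats north store eats store store D store   [D -> store]
north store eats eats north store eats store store D store => north store eats eats north store eats store store store store   [D -> store]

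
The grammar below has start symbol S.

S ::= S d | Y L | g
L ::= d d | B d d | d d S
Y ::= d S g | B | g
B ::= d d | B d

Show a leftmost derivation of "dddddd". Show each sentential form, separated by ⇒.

S⇒YL⇒BL⇒BdL⇒BddL⇒ddddL⇒dddddd

S ⇒ YL   [S ::= Y L]
YL ⇒ BL   [Y ::= B]
BL ⇒ BdL   [B ::= B d]
BdL ⇒ BddL   [B ::= B d]
BddL ⇒ ddddL   [B ::= d d]
ddddL ⇒ dddddd   [L ::= d d]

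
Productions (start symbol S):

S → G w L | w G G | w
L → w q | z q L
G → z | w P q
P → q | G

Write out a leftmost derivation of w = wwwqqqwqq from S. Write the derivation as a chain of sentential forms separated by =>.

S => wGG   [S → w G G]
wGG => wwPqG   [G → w P q]
wwPqG => wwGqG   [P → G]
wwGqG => wwwPqqG   [G → w P q]
wwwPqqG => wwwqqqG   [P → q]
wwwqqqG => wwwqqqwPq   [G → w P q]
wwwqqqwPq => wwwqqqwqq   [P → q]

S => wGG => wwPqG => wwGqG => wwwPqqG => wwwqqqG => wwwqqqwPq => wwwqqqwqq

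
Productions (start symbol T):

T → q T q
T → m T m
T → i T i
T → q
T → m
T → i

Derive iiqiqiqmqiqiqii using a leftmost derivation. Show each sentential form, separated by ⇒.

T ⇒ iTi   [T → i T i]
iTi ⇒ iiTii   [T → i T i]
iiTii ⇒ iiqTqii   [T → q T q]
iiqTqii ⇒ iiqiTiqii   [T → i T i]
iiqiTiqii ⇒ iiqiqTqiqii   [T → q T q]
iiqiqTqiqii ⇒ iiqiqiTiqiqii   [T → i T i]
iiqiqiTiqiqii ⇒ iiqiqiqTqiqiqii   [T → q T q]
iiqiqiqTqiqiqii ⇒ iiqiqiqmqiqiqii   [T → m]

T⇒iTi⇒iiTii⇒iiqTqii⇒iiqiTiqii⇒iiqiqTqiqii⇒iiqiqiTiqiqii⇒iiqiqiqTqiqiqii⇒iiqiqiqmqiqiqii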